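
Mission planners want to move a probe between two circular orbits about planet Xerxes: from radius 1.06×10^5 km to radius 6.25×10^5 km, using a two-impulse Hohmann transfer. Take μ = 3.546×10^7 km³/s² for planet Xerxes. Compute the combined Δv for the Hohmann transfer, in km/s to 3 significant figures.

The Hohmann ellipse has a_t = (r₁ + r₂)/2 = 3.655×10^5 km.
Circular speed at r₁: v₁ = √(μ/r₁) = √(3.546×10^7/1.060×10^5) = 18.290 km/s.
On the transfer ellipse at r₁, vis-viva equation gives v_p = √[μ(2/r₁ − 1/a_t)] = 23.917 km/s.
First burn Δv₁ = |v_p − v₁| = 5.627 km/s.
At r₂, v₂ = √(μ/r₂) = 7.532 km/s.
Transfer-orbit speed at r₂: v_a = √[μ(2/r₂ − 1/a_t)] = 4.056 km/s.
Second burn Δv₂ = |v₂ − v_a| = 3.476 km/s.
Δv = Δv₁ + Δv₂ = 5.627 + 3.476 = 9.103 km/s.

Δv = 9.10 km/s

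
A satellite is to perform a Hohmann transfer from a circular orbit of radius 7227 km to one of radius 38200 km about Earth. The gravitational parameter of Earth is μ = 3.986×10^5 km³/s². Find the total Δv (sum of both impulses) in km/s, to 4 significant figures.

Δv = 3.613 km/s

The Hohmann ellipse has a_t = (r₁ + r₂)/2 = 22713.5 km.
At r₁ the circular-orbit speed is v₁ = √(μ/r₁) = 7.4266 km/s.
Transfer-orbit speed at r₁ (vis-viva equation): v_p = √[μ(2/r₁ − 1/a_t)] = 9.6312 km/s.
First burn Δv₁ = |v_p − v₁| = 2.205 km/s.
At r₂, v₂ = √(μ/r₂) = 3.230 km/s.
Transfer-orbit speed at r₂: v_a = √[μ(2/r₂ − 1/a_t)] = 1.822 km/s.
Second burn Δv₂ = |v₂ − v_a| = 1.408 km/s.
Δv = Δv₁ + Δv₂ = 2.205 + 1.408 = 3.613 km/s.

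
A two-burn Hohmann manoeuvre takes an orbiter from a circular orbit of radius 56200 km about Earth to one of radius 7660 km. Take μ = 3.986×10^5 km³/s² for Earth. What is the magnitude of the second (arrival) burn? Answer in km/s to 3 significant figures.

Δv₂ = 2.36 km/s

Transfer-ellipse semi-major axis a_t = (r₁ + r₂)/2 = (56200 + 7660)/2 = 31930 km.
On the circular orbit at r = 7660 km, v_c = √(μ/r) = 7.2136 km/s.
Vis-viva on the transfer ellipse at r = 7660 km gives v_t = √[μ(2/r − 1/a_t)] = 9.5702 km/s.
Δv₂ = |v_t − v_c| = |9.5702 − 7.2136| = 2.357 km/s.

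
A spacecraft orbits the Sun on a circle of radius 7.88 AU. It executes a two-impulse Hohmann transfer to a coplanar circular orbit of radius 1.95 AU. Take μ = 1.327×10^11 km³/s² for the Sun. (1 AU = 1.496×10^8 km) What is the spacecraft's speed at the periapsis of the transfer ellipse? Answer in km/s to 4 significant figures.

v = 27.01 km/s

In km: r₁ = 7.88 × 1.496×10^8 = 1.178848×10^9 km; r₂ = 1.95 × 1.496×10^8 = 2.9172×10^8 km.
Transfer-ellipse semi-major axis a_t = (r₁ + r₂)/2 = (1.178848×10^9 + 2.9172×10^8)/2 = 7.35284×10^8 km.
At periapsis, r = 2.9172×10^8 km.
From the vis-viva equation, v = √[μ(2/r − 1/a_t)] = 27.01 km/s.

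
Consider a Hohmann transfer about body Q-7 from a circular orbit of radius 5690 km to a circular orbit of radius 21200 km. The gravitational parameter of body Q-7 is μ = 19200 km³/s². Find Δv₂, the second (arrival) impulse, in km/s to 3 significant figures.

Δv₂ = 0.333 km/s

The Hohmann ellipse has a_t = (r₁ + r₂)/2 = 13445 km.
Circular speed at r = 21200 km: v_c = √(μ/r) = 0.9517 km/s.
Vis-viva on the transfer ellipse at r = 21200 km gives v_t = √[μ(2/r − 1/a_t)] = 0.6191 km/s.
Δv₂ = |v_t − v_c| = |0.6191 − 0.9517| = 0.3326 km/s.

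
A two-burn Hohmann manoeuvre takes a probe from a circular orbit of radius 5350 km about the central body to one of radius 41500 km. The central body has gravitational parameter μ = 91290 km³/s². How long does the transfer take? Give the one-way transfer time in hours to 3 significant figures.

t = 10.4 hours

Semi-major axis of the transfer orbit: a_t = (5350 + 41500)/2 = 23425 km.
Half the transfer-orbit period gives t = π√(a_t³/μ) = 37280 s.
Converting: 37280 s ÷ 3600 s/hour = 10.4 hours.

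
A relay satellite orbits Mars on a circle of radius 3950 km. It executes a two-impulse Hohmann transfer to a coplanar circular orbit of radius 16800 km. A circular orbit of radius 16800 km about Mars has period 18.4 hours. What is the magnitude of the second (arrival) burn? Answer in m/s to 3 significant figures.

From Kepler's third law T² = 4π²r³/μ at r = 16800 km, T = 18.4 hours = 18.4 × 3600 s = 66240 s: μ = 4π²r³/T² = 42662.6 km³/s².
Semi-major axis of the transfer orbit: a_t = (3950 + 16800)/2 = 10375 km.
On the circular orbit at r = 16800 km, v_c = √(μ/r) = 1.5936 km/s.
Vis-viva on the transfer ellipse at r = 16800 km gives v_t = √[μ(2/r − 1/a_t)] = 0.98327 km/s.
Δv₂ = |v_t − v_c| = |0.98327 − 1.5936| = 0.6103 km/s.

Δv₂ = 610 m/s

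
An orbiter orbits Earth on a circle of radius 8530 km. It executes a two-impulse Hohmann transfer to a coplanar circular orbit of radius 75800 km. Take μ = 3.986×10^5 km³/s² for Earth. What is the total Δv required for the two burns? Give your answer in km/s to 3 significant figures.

Transfer-ellipse semi-major axis a_t = (r₁ + r₂)/2 = (8530 + 75800)/2 = 42165 km.
Circular speed at r₁: v₁ = √(μ/r₁) = √(3.986×10^5/8530) = 6.835875 km/s.
On the transfer ellipse at r₁, vis-viva equation gives v_p = √[μ(2/r₁ − 1/a_t)] = 9.165427 km/s.
First burn Δv₁ = |v_p − v₁| = 2.3296 km/s.
At r₂, v₂ = √(μ/r₂) = 2.293158 km/s.
Transfer-orbit speed at r₂: v_a = √[μ(2/r₂ − 1/a_t)] = 1.031413 km/s.
Second burn Δv₂ = |v₂ − v_a| = 1.2617 km/s.
Total Δv = Δv₁ + Δv₂ = 3.591 km/s.

Δv = 3.59 km/s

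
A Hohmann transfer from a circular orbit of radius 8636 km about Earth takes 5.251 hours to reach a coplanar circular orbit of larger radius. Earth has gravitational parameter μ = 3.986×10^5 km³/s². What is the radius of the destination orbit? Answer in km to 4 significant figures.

r₂ = 40060 km

Transfer time t = 5.251 hours = 18903.6 s, and t = π√(a_t³/μ).
So a_t = (μ t²/π²)^(1/3) = (3.986×10^5 × (18903.6)² / π²)^(1/3) = 24347 km.
Since a_t = (r₁ + r₂)/2, r₂ = 2a_t − r₁ = 2×24347 − 8636 = 40058 km.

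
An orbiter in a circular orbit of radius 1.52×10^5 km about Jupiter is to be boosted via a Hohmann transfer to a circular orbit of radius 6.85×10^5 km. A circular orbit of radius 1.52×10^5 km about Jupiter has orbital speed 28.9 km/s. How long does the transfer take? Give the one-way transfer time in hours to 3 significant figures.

From the circular-orbit relation v² = μ/r at r = 1.52×10^5 km: μ = v²r = (28.9)² × 1.52×10^5 = 1.26952×10^8 km³/s².
Transfer-ellipse semi-major axis a_t = (r₁ + r₂)/2 = (1.520×10^5 + 6.850×10^5)/2 = 4.185×10^5 km.
Half the transfer-orbit period gives t = π√(a_t³/μ) = 75490 s.
Converting: 75490 s ÷ 3600 s/hour = 21.0 hours.

t = 21.0 hours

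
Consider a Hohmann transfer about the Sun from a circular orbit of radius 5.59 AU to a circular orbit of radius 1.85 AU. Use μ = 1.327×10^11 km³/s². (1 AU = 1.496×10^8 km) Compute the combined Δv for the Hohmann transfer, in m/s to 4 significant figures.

In km: r₁ = 5.59 × 1.496×10^8 = 8.36264×10^8 km; r₂ = 1.85 × 1.496×10^8 = 2.7676×10^8 km.
The Hohmann ellipse has a_t = (r₁ + r₂)/2 = 5.56512×10^8 km.
At r₁ the circular-orbit speed is v₁ = √(μ/r₁) = 12.597 km/s.
Transfer-orbit speed at r₁ (v² = μ(2/r − 1/a)): v_a = √[μ(2/r₁ − 1/a_t)] = 8.8834 km/s.
First burn Δv₁ = |v_a − v₁| = 3.714 km/s.
At r₂, v₂ = √(μ/r₂) = 21.897 km/s.
Transfer-orbit speed at r₂: v_p = √[μ(2/r₂ − 1/a_t)] = 26.842 km/s.
Second burn Δv₂ = |v₂ − v_p| = 4.945 km/s.
Total Δv = Δv₁ + Δv₂ = 8.659 km/s.

Δv = 8659 m/s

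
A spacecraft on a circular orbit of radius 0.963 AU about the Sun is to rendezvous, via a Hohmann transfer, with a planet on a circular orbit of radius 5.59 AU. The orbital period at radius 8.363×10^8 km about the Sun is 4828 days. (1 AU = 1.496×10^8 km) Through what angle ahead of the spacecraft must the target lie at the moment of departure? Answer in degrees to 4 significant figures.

From Kepler's third law T² = 4π²r³/μ at r = 8.363×10^8 km, T = 4828 days = 4828 × 86400 s = 4.171392×10^8 s: μ = 4π²r³/T² = 1.32704×10^11 km³/s².
In km: r₁ = 0.963 × 1.496×10^8 = 1.440648×10^8 km; r₂ = 5.59 × 1.496×10^8 = 8.36264×10^8 km.
The Hohmann ellipse has a_t = (r₁ + r₂)/2 = 4.901644×10^8 km.
The half-period of the transfer ellipse is t = π√(a_t³/μ) = 9.358807×10^7 s.
The target's mean motion on its circular orbit is ω₂ = √(μ/r₂³) = 1.506354×10^-8 rad/s.
Angle swept by the target during transfer: ω₂·t = 1.40977 rad = 80.77°.
The spacecraft traverses 180° on the transfer ellipse, so the target must lead by 180° − 80.77° = 99.23°.

φ = 99.23°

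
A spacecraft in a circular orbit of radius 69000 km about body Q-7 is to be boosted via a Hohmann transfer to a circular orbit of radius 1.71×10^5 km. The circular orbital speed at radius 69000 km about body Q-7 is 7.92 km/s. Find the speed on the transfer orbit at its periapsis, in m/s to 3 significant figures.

v = 9450 m/s

From the circular-orbit relation v² = μ/r at r = 69000 km: μ = v²r = (7.92)² × 69000 = 4.32812×10^6 km³/s².
Semi-major axis of the transfer orbit: a_t = (69000 + 1.710×10^5)/2 = 1.200×10^5 km.
The periapsis of the transfer ellipse is at r = 69000 km.
From the vis-viva equation, v = √[μ(2/r − 1/a_t)] = 9.454 km/s.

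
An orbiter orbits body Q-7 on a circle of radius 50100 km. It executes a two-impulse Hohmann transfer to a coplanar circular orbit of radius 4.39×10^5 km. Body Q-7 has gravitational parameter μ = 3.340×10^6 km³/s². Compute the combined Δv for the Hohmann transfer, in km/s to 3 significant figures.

Δv = 4.28 km/s

Transfer-ellipse semi-major axis a_t = (r₁ + r₂)/2 = (50100 + 4.390×10^5)/2 = 2.4455×10^5 km.
Circular speed at r₁: v₁ = √(μ/r₁) = √(3.340×10^6/50100) = 8.165 km/s.
Transfer-orbit speed at r₁ (v² = μ(2/r − 1/a)): v_p = √[μ(2/r₁ − 1/a_t)] = 10.94 km/s.
First burn Δv₁ = |v_p − v₁| = 2.775 km/s.
At r₂, v₂ = √(μ/r₂) = 2.758 km/s.
Transfer-orbit speed at r₂: v_a = √[μ(2/r₂ − 1/a_t)] = 1.248 km/s.
Second burn Δv₂ = |v₂ − v_a| = 1.510 km/s.
Δv = Δv₁ + Δv₂ = 2.775 + 1.510 = 4.285 km/s.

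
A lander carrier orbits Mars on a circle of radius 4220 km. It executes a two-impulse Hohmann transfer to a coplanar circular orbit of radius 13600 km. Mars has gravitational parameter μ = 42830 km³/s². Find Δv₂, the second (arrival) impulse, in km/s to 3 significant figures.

Transfer-ellipse semi-major axis a_t = (r₁ + r₂)/2 = (4220 + 13600)/2 = 8910 km.
Circular speed at r = 13600 km: v_c = √(μ/r) = 1.7746 km/s.
Transfer-orbit speed at the same r (vis-viva, a = a_t): v_t = √[μ(2/r − 1/a_t)] = 1.2213 km/s.
Δv₂ = |v_t − v_c| = |1.2213 − 1.7746| = 0.5533 km/s.

Δv₂ = 0.553 km/s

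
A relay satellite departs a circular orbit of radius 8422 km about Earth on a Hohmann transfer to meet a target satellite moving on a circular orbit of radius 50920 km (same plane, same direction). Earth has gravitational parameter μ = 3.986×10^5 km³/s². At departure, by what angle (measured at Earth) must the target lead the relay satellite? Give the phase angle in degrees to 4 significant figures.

φ = 99.94°

Semi-major axis of the transfer orbit: a_t = (8422 + 50920)/2 = 29671 km.
Transfer time t = π√(a_t³/μ) = 25430 s.
The target's mean motion on its circular orbit is ω₂ = √(μ/r₂³) = 5.495×10^-5 rad/s.
Angle swept by the target during transfer: ω₂·t = 1.39738 rad = 80.06°.
The relay satellite traverses 180° on the transfer ellipse, so the target must lead by 180° − 80.06° = 99.94°.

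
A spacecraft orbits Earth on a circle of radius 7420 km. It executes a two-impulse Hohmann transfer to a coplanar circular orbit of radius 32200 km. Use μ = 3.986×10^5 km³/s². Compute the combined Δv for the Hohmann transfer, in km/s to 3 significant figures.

Δv = 3.38 km/s

Transfer-ellipse semi-major axis a_t = (r₁ + r₂)/2 = (7420 + 32200)/2 = 19810 km.
At r₁ the circular-orbit speed is v₁ = √(μ/r₁) = 7.329 km/s.
Transfer-orbit speed at r₁ (vis-viva equation): v_p = √[μ(2/r₁ − 1/a_t)] = 9.344 km/s.
First burn Δv₁ = |v_p − v₁| = 2.015 km/s.
At r₂, v₂ = √(μ/r₂) = 3.518 km/s.
Transfer-orbit speed at r₂: v_a = √[μ(2/r₂ − 1/a_t)] = 2.153 km/s.
Second burn Δv₂ = |v₂ − v_a| = 1.365 km/s.
Total Δv = Δv₁ + Δv₂ = 3.380 km/s.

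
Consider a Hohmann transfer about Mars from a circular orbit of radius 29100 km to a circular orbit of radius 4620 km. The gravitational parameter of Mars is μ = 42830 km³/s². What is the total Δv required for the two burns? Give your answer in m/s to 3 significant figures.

Δv = 1530 m/s

The Hohmann ellipse has a_t = (r₁ + r₂)/2 = 16860 km.
Circular speed at r₁: v₁ = √(μ/r₁) = √(42830/29100) = 1.2132 km/s.
On the transfer ellipse at r₁, vis-viva equation gives v_a = √[μ(2/r₁ − 1/a_t)] = 0.63507 km/s.
First burn Δv₁ = |v_a − v₁| = 0.5781 km/s.
At r₂, v₂ = √(μ/r₂) = 3.0448 km/s.
Transfer-orbit speed at r₂: v_p = √[μ(2/r₂ − 1/a_t)] = 4.0001 km/s.
Second burn Δv₂ = |v₂ − v_p| = 0.9553 km/s.
Total Δv = Δv₁ + Δv₂ = 1.533 km/s.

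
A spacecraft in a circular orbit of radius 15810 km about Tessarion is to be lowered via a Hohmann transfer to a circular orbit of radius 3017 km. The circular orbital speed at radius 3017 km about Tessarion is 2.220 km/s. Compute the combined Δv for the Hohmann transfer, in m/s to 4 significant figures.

Δv = 1078 m/s

From the circular-orbit relation v² = μ/r at r = 3017 km: μ = v²r = (2.220)² × 3017 = 14869.0 km³/s².
Transfer-ellipse semi-major axis a_t = (r₁ + r₂)/2 = (15810 + 3017)/2 = 9413.5 km.
Circular speed at r₁: v₁ = √(μ/r₁) = √(14869.0/15810) = 0.9698 km/s.
On the transfer ellipse at r₁, vis-viva gives v_a = √[μ(2/r₁ − 1/a_t)] = 0.5490 km/s.
First burn Δv₁ = |v_a − v₁| = 0.4208 km/s.
Circular speed at r₂: v₂ = √(μ/r₂) = 2.220 km/s.
Transfer-orbit speed at r₂: v_p = √[μ(2/r₂ − 1/a_t)] = 2.877 km/s.
Second burn Δv₂ = |v₂ − v_p| = 0.6570 km/s.
Δv = Δv₁ + Δv₂ = 0.4208 + 0.6570 = 1.078 km/s.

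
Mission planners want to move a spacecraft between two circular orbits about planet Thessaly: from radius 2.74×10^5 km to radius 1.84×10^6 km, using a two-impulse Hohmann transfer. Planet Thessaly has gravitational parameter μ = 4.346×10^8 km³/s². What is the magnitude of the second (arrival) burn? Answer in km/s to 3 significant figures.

Semi-major axis of the transfer orbit: a_t = (2.740×10^5 + 1.840×10^6)/2 = 1.057×10^6 km.
Circular speed at r = 1.840×10^6 km: v_c = √(μ/r) = 15.369 km/s.
Vis-viva on the transfer ellipse at r = 1.840×10^6 km gives v_t = √[μ(2/r − 1/a_t)] = 7.8248 km/s.
Δv₂ = |v_t − v_c| = |7.8248 − 15.369| = 7.544 km/s.

Δv₂ = 7.54 km/s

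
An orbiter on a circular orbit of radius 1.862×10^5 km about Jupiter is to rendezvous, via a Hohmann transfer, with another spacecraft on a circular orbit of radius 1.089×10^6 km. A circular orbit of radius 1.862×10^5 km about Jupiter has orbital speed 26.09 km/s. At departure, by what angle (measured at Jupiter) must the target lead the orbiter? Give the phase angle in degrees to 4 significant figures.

From the circular-orbit relation v² = μ/r at r = 1.862×10^5 km: μ = v²r = (26.09)² × 1.862×10^5 = 1.26744×10^8 km³/s².
The Hohmann ellipse has a_t = (r₁ + r₂)/2 = 6.376×10^5 km.
The half-period of the transfer ellipse is t = π√(a_t³/μ) = 1.4207×10^5 s.
Target angular speed ω₂ = √(μ/r₂³) = 9.9065×10^-6 rad/s.
Angle swept by the target during transfer: ω₂·t = 1.4074 rad = 80.64°.
Arrival is 180° from departure on the ellipse, so φ = 180° − 80.64° = 99.36°.

φ = 99.36°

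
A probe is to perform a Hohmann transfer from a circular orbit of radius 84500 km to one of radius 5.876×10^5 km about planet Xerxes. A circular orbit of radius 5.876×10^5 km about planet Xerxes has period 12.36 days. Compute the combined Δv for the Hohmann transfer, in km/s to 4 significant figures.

Δv = 4.662 km/s

From Kepler's third law T² = 4π²r³/μ at r = 5.876×10^5 km, T = 12.36 days = 12.36 × 86400 s = 1.067904×10^6 s: μ = 4π²r³/T² = 7.02329×10^6 km³/s².
Transfer-ellipse semi-major axis a_t = (r₁ + r₂)/2 = (84500 + 5.876×10^5)/2 = 3.3605×10^5 km.
At r₁ the circular-orbit speed is v₁ = √(μ/r₁) = 9.11679 km/s.
On the transfer ellipse at r₁, vis-viva gives v_p = √[μ(2/r₁ − 1/a_t)] = 12.0554 km/s.
First burn Δv₁ = |v_p − v₁| = 2.9386 km/s.
Circular speed at r₂: v₂ = √(μ/r₂) = 3.4572 km/s.
Transfer-orbit speed at r₂: v_a = √[μ(2/r₂ − 1/a_t)] = 1.7336 km/s.
Second burn Δv₂ = |v₂ − v_a| = 1.7236 km/s.
Δv = Δv₁ + Δv₂ = 2.9386 + 1.7236 = 4.662 km/s.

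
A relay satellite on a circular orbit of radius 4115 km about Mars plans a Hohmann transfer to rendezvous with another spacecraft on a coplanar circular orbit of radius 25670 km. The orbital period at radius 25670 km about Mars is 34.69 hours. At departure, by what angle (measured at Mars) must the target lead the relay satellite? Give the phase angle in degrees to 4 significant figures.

φ = 100.5°

From Kepler's third law T² = 4π²r³/μ at r = 25670 km, T = 34.69 hours = 34.69 × 3600 s = 1.24884×10^5 s: μ = 4π²r³/T² = 42817.7 km³/s².
Transfer-ellipse semi-major axis a_t = (r₁ + r₂)/2 = (4115 + 25670)/2 = 14892.5 km.
The half-period of the transfer ellipse is t = π√(a_t³/μ) = 27592 s.
Target angular speed ω₂ = √(μ/r₂³) = 5.0312×10^-5 rad/s.
Angle swept by the target during transfer: ω₂·t = 1.3882 rad = 79.54°.
Arrival is 180° from departure on the ellipse, so φ = 180° − 79.54° = 100.5°.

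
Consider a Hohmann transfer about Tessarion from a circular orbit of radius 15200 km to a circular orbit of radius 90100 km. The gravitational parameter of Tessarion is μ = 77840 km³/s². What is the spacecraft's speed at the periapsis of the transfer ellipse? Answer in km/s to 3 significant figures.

v = 2.96 km/s

The Hohmann ellipse has a_t = (r₁ + r₂)/2 = 52650 km.
At periapsis, r = 15200 km.
Vis-viva: v = √[μ(2/r − 1/a_t)] = √[77840 × (2/15200 − 1/52650)] = 2.960 km/s.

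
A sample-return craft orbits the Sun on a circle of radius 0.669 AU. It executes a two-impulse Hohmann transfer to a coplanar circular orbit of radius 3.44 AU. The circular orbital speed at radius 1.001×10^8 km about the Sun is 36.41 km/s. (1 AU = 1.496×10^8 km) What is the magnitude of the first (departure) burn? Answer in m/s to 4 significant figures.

Δv₁ = 10700 m/s

From the circular-orbit relation v² = μ/r at r = 1.001×10^8 km: μ = v²r = (36.41)² × 1.001×10^8 = 1.32701×10^11 km³/s².
In km: r₁ = 0.669 × 1.496×10^8 = 1.000824×10^8 km; r₂ = 3.44 × 1.496×10^8 = 5.14624×10^8 km.
Transfer-ellipse semi-major axis a_t = (r₁ + r₂)/2 = (1.000824×10^8 + 5.14624×10^8)/2 = 3.073532×10^8 km.
On the circular orbit at r = 1.000824×10^8 km, v_c = √(μ/r) = 36.4132 km/s.
Vis-viva on the transfer ellipse at r = 1.000824×10^8 km gives v_t = √[μ(2/r − 1/a_t)] = 47.1178 km/s.
Δv₁ = |v_t − v_c| = |47.1178 − 36.4132| = 10.70 km/s.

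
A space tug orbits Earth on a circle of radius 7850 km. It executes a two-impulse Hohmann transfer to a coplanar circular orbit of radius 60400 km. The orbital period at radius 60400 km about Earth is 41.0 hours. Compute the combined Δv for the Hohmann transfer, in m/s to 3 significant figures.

From Kepler's third law T² = 4π²r³/μ at r = 60400 km, T = 41.0 hours = 41.0 × 3600 s = 1.476×10^5 s: μ = 4π²r³/T² = 3.99299×10^5 km³/s².
Transfer-ellipse semi-major axis a_t = (r₁ + r₂)/2 = (7850 + 60400)/2 = 34125 km.
Circular speed at r₁: v₁ = √(μ/r₁) = √(3.99299×10^5/7850) = 7.132 km/s.
Transfer-orbit speed at r₁ (vis-viva equation): v_p = √[μ(2/r₁ − 1/a_t)] = 9.488 km/s.
First burn Δv₁ = |v_p − v₁| = 2.356 km/s.
At r₂, v₂ = √(μ/r₂) = 2.571 km/s.
Transfer-orbit speed at r₂: v_a = √[μ(2/r₂ − 1/a_t)] = 1.233 km/s.
Second burn Δv₂ = |v₂ − v_a| = 1.338 km/s.
Δv = Δv₁ + Δv₂ = 2.356 + 1.338 = 3.694 km/s.

Δv = 3690 m/s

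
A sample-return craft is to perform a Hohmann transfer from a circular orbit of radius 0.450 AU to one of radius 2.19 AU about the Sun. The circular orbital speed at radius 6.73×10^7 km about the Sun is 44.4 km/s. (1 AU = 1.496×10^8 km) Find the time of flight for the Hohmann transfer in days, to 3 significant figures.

t = 277 days

From the circular-orbit relation v² = μ/r at r = 6.73×10^7 km: μ = v²r = (44.4)² × 6.73×10^7 = 1.32673×10^11 km³/s².
In km: r₁ = 0.450 × 1.496×10^8 = 6.732×10^7 km; r₂ = 2.19 × 1.496×10^8 = 3.27624×10^8 km.
The Hohmann ellipse has a_t = (r₁ + r₂)/2 = 1.97472×10^8 km.
Transfer time t = π√(a_t³/μ) = π√((1.97472×10^8)³ / 1.32673×10^11) = 2.393×10^7 s.
Converting: 2.393×10^7 s ÷ 86400 s/day = 277 days.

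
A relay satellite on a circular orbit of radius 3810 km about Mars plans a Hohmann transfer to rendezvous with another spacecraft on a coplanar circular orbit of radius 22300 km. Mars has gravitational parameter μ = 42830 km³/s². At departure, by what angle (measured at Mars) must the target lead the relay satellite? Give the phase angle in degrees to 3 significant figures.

The Hohmann ellipse has a_t = (r₁ + r₂)/2 = 13055 km.
Transfer time t = π√(a_t³/μ) = 22643 s.
Target angular speed ω₂ = √(μ/r₂³) = 6.2147×10^-5 rad/s.
Angle swept by the target during transfer: ω₂·t = 1.4072 rad = 80.63°.
The relay satellite traverses 180° on the transfer ellipse, so the target must lead by 180° − 80.63° = 99.4°.

φ = 99.4°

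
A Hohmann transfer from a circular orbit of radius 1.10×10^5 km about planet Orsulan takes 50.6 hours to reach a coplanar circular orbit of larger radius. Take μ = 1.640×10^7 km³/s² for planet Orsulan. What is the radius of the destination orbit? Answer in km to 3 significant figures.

Transfer time t = 50.6 hours = 1.8216×10^5 s, and t = π√(a_t³/μ).
So a_t = (μ t²/π²)^(1/3) = (1.640×10^7 × (1.8216×10^5)² / π²)^(1/3) = 3.8061×10^5 km.
Since a_t = (r₁ + r₂)/2, r₂ = 2a_t − r₁ = 2×3.8061×10^5 − 1.100×10^5 = 6.5122×10^5 km.

r₂ = 6.51×10^5 km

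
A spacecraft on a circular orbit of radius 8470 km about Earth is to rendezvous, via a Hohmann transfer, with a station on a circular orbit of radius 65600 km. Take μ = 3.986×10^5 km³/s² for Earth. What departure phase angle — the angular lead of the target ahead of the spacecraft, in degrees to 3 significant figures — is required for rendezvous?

The Hohmann ellipse has a_t = (r₁ + r₂)/2 = 37035 km.
The half-period of the transfer ellipse is t = π√(a_t³/μ) = 35460 s.
Target angular speed ω₂ = √(μ/r₂³) = 3.758×10^-5 rad/s.
Angle swept by the target during transfer: ω₂·t = 1.3326 rad = 76.35°.
Arrival is 180° from departure on the ellipse, so φ = 180° − 76.35° = 104°.

φ = 104°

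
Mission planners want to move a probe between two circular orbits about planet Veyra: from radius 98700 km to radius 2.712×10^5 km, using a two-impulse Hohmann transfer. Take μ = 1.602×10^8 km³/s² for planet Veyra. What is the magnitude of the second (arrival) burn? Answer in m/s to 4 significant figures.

Transfer-ellipse semi-major axis a_t = (r₁ + r₂)/2 = (98700 + 2.712×10^5)/2 = 1.8495×10^5 km.
Circular speed at r = 2.712×10^5 km: v_c = √(μ/r) = 24.30 km/s.
Transfer-orbit speed at the same r (vis-viva, a = a_t): v_t = √[μ(2/r − 1/a_t)] = 17.75 km/s.
Δv₂ = |v_t − v_c| = |17.75 − 24.30| = 6.550 km/s.

Δv₂ = 6550 m/s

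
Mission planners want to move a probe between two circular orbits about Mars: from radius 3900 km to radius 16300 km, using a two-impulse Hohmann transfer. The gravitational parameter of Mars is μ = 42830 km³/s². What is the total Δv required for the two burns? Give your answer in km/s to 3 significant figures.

The Hohmann ellipse has a_t = (r₁ + r₂)/2 = 10100 km.
At r₁ the circular-orbit speed is v₁ = √(μ/r₁) = 3.314 km/s.
Transfer-orbit speed at r₁ (vis-viva equation): v_p = √[μ(2/r₁ − 1/a_t)] = 4.210 km/s.
First burn Δv₁ = |v_p − v₁| = 0.8960 km/s.
At r₂, v₂ = √(μ/r₂) = 1.6210 km/s.
Transfer-orbit speed at r₂: v_a = √[μ(2/r₂ − 1/a_t)] = 1.0073 km/s.
Second burn Δv₂ = |v₂ − v_a| = 0.6137 km/s.
Total Δv = Δv₁ + Δv₂ = 1.510 km/s.

Δv = 1.51 km/s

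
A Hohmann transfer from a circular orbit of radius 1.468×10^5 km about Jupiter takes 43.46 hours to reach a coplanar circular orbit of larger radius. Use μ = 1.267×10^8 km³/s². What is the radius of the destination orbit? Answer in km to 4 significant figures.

r₂ = 1.213×10^6 km

Transfer time t = 43.46 hours = 1.56456×10^5 s, and t = π√(a_t³/μ).
So a_t = (μ t²/π²)^(1/3) = (1.267×10^8 × (1.56456×10^5)² / π²)^(1/3) = 6.7986×10^5 km.
Since a_t = (r₁ + r₂)/2, r₂ = 2a_t − r₁ = 2×6.7986×10^5 − 1.468×10^5 = 1.21292×10^6 km.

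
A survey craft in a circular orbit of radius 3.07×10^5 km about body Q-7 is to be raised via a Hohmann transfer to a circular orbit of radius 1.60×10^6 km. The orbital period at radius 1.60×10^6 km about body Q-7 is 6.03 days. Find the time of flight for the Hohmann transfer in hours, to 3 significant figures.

t = 33.3 hours

From Kepler's third law T² = 4π²r³/μ at r = 1.60×10^6 km, T = 6.03 days = 6.03 × 86400 s = 5.20992×10^5 s: μ = 4π²r³/T² = 5.95741×10^8 km³/s².
Semi-major axis of the transfer orbit: a_t = (3.070×10^5 + 1.600×10^6)/2 = 9.535×10^5 km.
Transfer time t = π√(a_t³/μ) = π√((9.535×10^5)³ / 5.95741×10^8) = 1.198×10^5 s.
Converting: 1.198×10^5 s ÷ 3600 s/hour = 33.3 hours.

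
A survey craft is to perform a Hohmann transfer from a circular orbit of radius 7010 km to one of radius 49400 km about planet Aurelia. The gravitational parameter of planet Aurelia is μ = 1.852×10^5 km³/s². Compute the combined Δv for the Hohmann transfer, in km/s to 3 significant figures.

Δv = 2.63 km/s

Semi-major axis of the transfer orbit: a_t = (7010 + 49400)/2 = 28205 km.
At r₁ the circular-orbit speed is v₁ = √(μ/r₁) = 5.140 km/s.
On the transfer ellipse at r₁, vis-viva equation gives v_p = √[μ(2/r₁ − 1/a_t)] = 6.802 km/s.
First burn Δv₁ = |v_p − v₁| = 1.662 km/s.
Circular speed at r₂: v₂ = √(μ/r₂) = 1.93623 km/s.
Transfer-orbit speed at r₂: v_a = √[μ(2/r₂ − 1/a_t)] = 0.965279 km/s.
Second burn Δv₂ = |v₂ − v_a| = 0.9710 km/s.
Total Δv = Δv₁ + Δv₂ = 2.633 km/s.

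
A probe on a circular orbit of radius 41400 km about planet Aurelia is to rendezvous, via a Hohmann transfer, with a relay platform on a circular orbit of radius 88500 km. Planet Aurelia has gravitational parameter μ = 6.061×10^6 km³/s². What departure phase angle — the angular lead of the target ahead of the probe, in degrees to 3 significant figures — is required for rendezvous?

φ = 66.8°

Transfer-ellipse semi-major axis a_t = (r₁ + r₂)/2 = (41400 + 88500)/2 = 64950 km.
The half-period of the transfer ellipse is t = π√(a_t³/μ) = 21120 s.
Target angular speed ω₂ = √(μ/r₂³) = 9.351×10^-5 rad/s.
Angle swept by the target during transfer: ω₂·t = 1.975 rad = 113.2°.
Arrival is 180° from departure on the ellipse, so φ = 180° − 113.2° = 66.8°.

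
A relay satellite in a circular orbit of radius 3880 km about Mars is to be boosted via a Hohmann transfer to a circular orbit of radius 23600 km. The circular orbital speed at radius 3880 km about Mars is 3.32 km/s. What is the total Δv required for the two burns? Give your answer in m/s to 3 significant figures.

Δv = 1660 m/s

From the circular-orbit relation v² = μ/r at r = 3880 km: μ = v²r = (3.32)² × 3880 = 42766.9 km³/s².
The Hohmann ellipse has a_t = (r₁ + r₂)/2 = 13740 km.
Circular speed at r₁: v₁ = √(μ/r₁) = √(42766.9/3880) = 3.320 km/s.
Transfer-orbit speed at r₁ (v² = μ(2/r − 1/a)): v_p = √[μ(2/r₁ − 1/a_t)] = 4.351 km/s.
First burn Δv₁ = |v_p − v₁| = 1.031 km/s.
Circular speed at r₂: v₂ = √(μ/r₂) = 1.34616 km/s.
Transfer-orbit speed at r₂: v_a = √[μ(2/r₂ − 1/a_t)] = 0.715353 km/s.
Second burn Δv₂ = |v₂ − v_a| = 0.6308 km/s.
Total Δv = Δv₁ + Δv₂ = 1.662 km/s.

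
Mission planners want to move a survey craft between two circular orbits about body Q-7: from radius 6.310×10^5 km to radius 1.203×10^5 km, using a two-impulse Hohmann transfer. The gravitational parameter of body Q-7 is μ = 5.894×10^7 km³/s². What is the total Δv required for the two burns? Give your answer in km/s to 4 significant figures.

Semi-major axis of the transfer orbit: a_t = (6.310×10^5 + 1.203×10^5)/2 = 3.7565×10^5 km.
Circular speed at r₁: v₁ = √(μ/r₁) = √(5.894×10^7/6.310×10^5) = 9.6647 km/s.
On the transfer ellipse at r₁, v² = μ(2/r − 1/a) gives v_a = √[μ(2/r₁ − 1/a_t)] = 5.4693 km/s.
First burn Δv₁ = |v_a − v₁| = 4.195 km/s.
Circular speed at r₂: v₂ = √(μ/r₂) = 22.135 km/s.
Transfer-orbit speed at r₂: v_p = √[μ(2/r₂ − 1/a_t)] = 28.688 km/s.
Second burn Δv₂ = |v₂ − v_p| = 6.553 km/s.
Δv = Δv₁ + Δv₂ = 4.195 + 6.553 = 10.75 km/s.

Δv = 10.75 km/s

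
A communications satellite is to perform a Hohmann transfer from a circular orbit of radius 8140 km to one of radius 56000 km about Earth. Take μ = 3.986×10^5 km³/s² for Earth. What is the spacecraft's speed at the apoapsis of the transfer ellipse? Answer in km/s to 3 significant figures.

The Hohmann ellipse has a_t = (r₁ + r₂)/2 = 32070 km.
The apoapsis of the transfer ellipse is at r = 56000 km.
Applying v² = μ(2/r − 1/a_t): v = 1.344 km/s.

v = 1.34 km/s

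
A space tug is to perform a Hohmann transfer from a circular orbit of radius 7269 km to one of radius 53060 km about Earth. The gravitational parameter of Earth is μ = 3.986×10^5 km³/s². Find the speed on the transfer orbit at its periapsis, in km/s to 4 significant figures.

v = 9.821 km/s

The Hohmann ellipse has a_t = (r₁ + r₂)/2 = 30164.5 km.
At periapsis, r = 7269 km.
From the vis-viva equation, v = √[μ(2/r − 1/a_t)] = 9.821 km/s.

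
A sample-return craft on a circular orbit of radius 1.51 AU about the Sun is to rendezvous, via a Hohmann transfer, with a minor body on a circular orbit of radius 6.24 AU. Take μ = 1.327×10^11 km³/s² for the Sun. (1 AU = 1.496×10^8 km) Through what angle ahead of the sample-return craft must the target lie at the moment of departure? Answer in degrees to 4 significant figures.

In km: r₁ = 1.51 × 1.496×10^8 = 2.25896×10^8 km; r₂ = 6.24 × 1.496×10^8 = 9.33504×10^8 km.
The Hohmann ellipse has a_t = (r₁ + r₂)/2 = 5.797×10^8 km.
The half-period of the transfer ellipse is t = π√(a_t³/μ) = 1.2037×10^8 s.
Target angular speed ω₂ = √(μ/r₂³) = 1.2772×10^-8 rad/s.
Angle swept by the target during transfer: ω₂·t = 1.5374 rad = 88.09°.
The sample-return craft traverses 180° on the transfer ellipse, so the target must lead by 180° − 88.09° = 91.91°.

φ = 91.91°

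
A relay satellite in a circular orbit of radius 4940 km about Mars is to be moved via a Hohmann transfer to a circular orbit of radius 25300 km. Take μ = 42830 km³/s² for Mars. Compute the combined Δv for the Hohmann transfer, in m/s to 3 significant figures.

Δv = 1420 m/s

The Hohmann ellipse has a_t = (r₁ + r₂)/2 = 15120 km.
At r₁ the circular-orbit speed is v₁ = √(μ/r₁) = 2.9445 km/s.
Transfer-orbit speed at r₁ (vis-viva): v_p = √[μ(2/r₁ − 1/a_t)] = 3.8089 km/s.
First burn Δv₁ = |v_p − v₁| = 0.8644 km/s.
At r₂, v₂ = √(μ/r₂) = 1.3011 km/s.
Transfer-orbit speed at r₂: v_a = √[μ(2/r₂ − 1/a_t)] = 0.74371 km/s.
Second burn Δv₂ = |v₂ − v_a| = 0.5574 km/s.
Δv = Δv₁ + Δv₂ = 0.8644 + 0.5574 = 1.422 km/s.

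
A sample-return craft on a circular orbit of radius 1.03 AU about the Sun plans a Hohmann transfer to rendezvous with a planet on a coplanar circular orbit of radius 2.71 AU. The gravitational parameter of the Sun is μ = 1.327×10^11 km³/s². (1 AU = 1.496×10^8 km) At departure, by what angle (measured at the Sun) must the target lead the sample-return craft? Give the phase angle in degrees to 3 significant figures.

In km: r₁ = 1.03 × 1.496×10^8 = 1.54088×10^8 km; r₂ = 2.71 × 1.496×10^8 = 4.05416×10^8 km.
Transfer-ellipse semi-major axis a_t = (r₁ + r₂)/2 = (1.54088×10^8 + 4.05416×10^8)/2 = 2.79752×10^8 km.
The half-period of the transfer ellipse is t = π√(a_t³/μ) = 4.035×10^7 s.
Target angular speed ω₂ = √(μ/r₂³) = 4.463×10^-8 rad/s.
Angle swept by the target during transfer: ω₂·t = 1.801 rad = 103.2°.
Arrival is 180° from departure on the ellipse, so φ = 180° − 103.2° = 76.8°.

φ = 76.8°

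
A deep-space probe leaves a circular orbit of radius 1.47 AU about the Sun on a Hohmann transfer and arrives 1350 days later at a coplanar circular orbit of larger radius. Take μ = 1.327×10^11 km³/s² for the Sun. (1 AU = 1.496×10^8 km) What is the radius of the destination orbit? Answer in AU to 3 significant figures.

r₂ = 6.12 AU

In km: r₁ = 1.47 × 1.496×10^8 = 2.19912×10^8 km.
Transfer time t = 1350 days = 1.1664×10^8 s, and t = π√(a_t³/μ).
So a_t = (μ t²/π²)^(1/3) = (1.327×10^11 × (1.1664×10^8)² / π²)^(1/3) = 5.6766×10^8 km.
Since a_t = (r₁ + r₂)/2, r₂ = 2a_t − r₁ = 2×5.6766×10^8 − 2.19912×10^8 = 9.15408×10^8 km.
In AU: r₂ = 9.15408×10^8 / 1.496×10^8 = 6.12 AU.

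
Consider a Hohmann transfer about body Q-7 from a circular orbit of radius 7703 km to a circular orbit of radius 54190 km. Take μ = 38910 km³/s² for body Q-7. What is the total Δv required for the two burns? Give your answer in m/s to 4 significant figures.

Δv = 1151 m/s

Transfer-ellipse semi-major axis a_t = (r₁ + r₂)/2 = (7703 + 54190)/2 = 30946.5 km.
Circular speed at r₁: v₁ = √(μ/r₁) = √(38910/7703) = 2.2475 km/s.
On the transfer ellipse at r₁, v² = μ(2/r − 1/a) gives v_p = √[μ(2/r₁ − 1/a_t)] = 2.9741 km/s.
First burn Δv₁ = |v_p − v₁| = 0.7266 km/s.
Circular speed at r₂: v₂ = √(μ/r₂) = 0.8474 km/s.
Transfer-orbit speed at r₂: v_a = √[μ(2/r₂ − 1/a_t)] = 0.4228 km/s.
Second burn Δv₂ = |v₂ − v_a| = 0.4246 km/s.
Δv = Δv₁ + Δv₂ = 0.7266 + 0.4246 = 1.151 km/s.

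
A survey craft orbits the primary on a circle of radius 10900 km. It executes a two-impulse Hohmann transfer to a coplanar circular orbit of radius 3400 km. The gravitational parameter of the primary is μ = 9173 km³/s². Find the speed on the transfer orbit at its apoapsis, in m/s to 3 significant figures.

Semi-major axis of the transfer orbit: a_t = (10900 + 3400)/2 = 7150 km.
The apoapsis of the transfer ellipse is at r = 10900 km.
From the vis-viva equation, v = √[μ(2/r − 1/a_t)] = 0.6326 km/s.

v = 633 m/s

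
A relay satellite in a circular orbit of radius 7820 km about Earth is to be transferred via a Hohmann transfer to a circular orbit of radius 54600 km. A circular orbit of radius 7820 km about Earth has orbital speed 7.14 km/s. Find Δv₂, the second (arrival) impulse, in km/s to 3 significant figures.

From the circular-orbit relation v² = μ/r at r = 7820 km: μ = v²r = (7.14)² × 7820 = 3.98660×10^5 km³/s².
The Hohmann ellipse has a_t = (r₁ + r₂)/2 = 31210 km.
Circular speed at r = 54600 km: v_c = √(μ/r) = 2.70212 km/s.
Transfer-orbit speed at the same r (vis-viva, a = a_t): v_t = √[μ(2/r − 1/a_t)] = 1.35258 km/s.
Δv₂ = |v_t − v_c| = |1.35258 − 2.70212| = 1.350 km/s.

Δv₂ = 1.35 km/s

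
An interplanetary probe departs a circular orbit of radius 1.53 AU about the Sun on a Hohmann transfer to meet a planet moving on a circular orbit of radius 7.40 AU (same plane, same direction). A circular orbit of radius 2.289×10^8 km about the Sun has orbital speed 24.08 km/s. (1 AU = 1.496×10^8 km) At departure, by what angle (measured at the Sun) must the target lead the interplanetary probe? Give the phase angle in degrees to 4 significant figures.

φ = 95.64°

From the circular-orbit relation v² = μ/r at r = 2.289×10^8 km: μ = v²r = (24.08)² × 2.289×10^8 = 1.32727×10^11 km³/s².
In km: r₁ = 1.53 × 1.496×10^8 = 2.28888×10^8 km; r₂ = 7.40 × 1.496×10^8 = 1.10704×10^9 km.
Transfer-ellipse semi-major axis a_t = (r₁ + r₂)/2 = (2.28888×10^8 + 1.10704×10^9)/2 = 6.67964×10^8 km.
Transfer time t = π√(a_t³/μ) = 1.48868×10^8 s.
The target's mean motion on its circular orbit is ω₂ = √(μ/r₂³) = 9.89087×10^-9 rad/s.
Angle swept by the target during transfer: ω₂·t = 1.4724 rad = 84.36°.
The interplanetary probe traverses 180° on the transfer ellipse, so the target must lead by 180° − 84.36° = 95.64°.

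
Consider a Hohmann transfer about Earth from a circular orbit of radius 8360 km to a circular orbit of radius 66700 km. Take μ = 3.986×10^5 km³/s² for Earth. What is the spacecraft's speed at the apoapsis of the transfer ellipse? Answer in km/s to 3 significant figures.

Transfer-ellipse semi-major axis a_t = (r₁ + r₂)/2 = (8360 + 66700)/2 = 37530 km.
At apoapsis, r = 66700 km.
Vis-viva: v = √[μ(2/r − 1/a_t)] = √[3.986×10^5 × (2/66700 − 1/37530)] = 1.154 km/s.

v = 1.15 km/s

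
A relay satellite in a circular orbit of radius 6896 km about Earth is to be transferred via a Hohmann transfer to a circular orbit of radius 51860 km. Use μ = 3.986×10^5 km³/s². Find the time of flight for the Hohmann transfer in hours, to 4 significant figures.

The Hohmann ellipse has a_t = (r₁ + r₂)/2 = 29378 km.
Transfer time t = π√(a_t³/μ) = π√((29378)³ / 3.986×10^5) = 25056 s.
Converting: 25056 s ÷ 3600 s/hour = 6.960 hours.

t = 6.960 hours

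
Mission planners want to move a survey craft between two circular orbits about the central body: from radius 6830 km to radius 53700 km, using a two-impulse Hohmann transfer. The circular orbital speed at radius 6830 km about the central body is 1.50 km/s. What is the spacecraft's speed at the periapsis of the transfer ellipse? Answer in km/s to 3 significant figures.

v = 2.00 km/s

From the circular-orbit relation v² = μ/r at r = 6830 km: μ = v²r = (1.50)² × 6830 = 15367.5 km³/s².
The Hohmann ellipse has a_t = (r₁ + r₂)/2 = 30265 km.
At periapsis, r = 6830 km.
Applying v² = μ(2/r − 1/a_t): v = 1.998 km/s.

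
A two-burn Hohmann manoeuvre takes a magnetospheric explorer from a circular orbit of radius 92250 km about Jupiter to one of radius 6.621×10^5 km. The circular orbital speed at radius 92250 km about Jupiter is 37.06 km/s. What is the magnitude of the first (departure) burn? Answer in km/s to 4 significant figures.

From the circular-orbit relation v² = μ/r at r = 92250 km: μ = v²r = (37.06)² × 92250 = 1.26700×10^8 km³/s².
The Hohmann ellipse has a_t = (r₁ + r₂)/2 = 3.77175×10^5 km.
On the circular orbit at r = 92250 km, v_c = √(μ/r) = 37.06 km/s.
Vis-viva on the transfer ellipse at r = 92250 km gives v_t = √[μ(2/r − 1/a_t)] = 49.10 km/s.
Δv₁ = |v_t − v_c| = |49.10 − 37.06| = 12.04 km/s.

Δv₁ = 12.04 km/s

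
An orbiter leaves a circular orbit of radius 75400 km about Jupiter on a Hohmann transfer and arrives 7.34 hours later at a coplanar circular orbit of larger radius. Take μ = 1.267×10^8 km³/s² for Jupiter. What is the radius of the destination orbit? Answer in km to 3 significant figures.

r₂ = 3.40×10^5 km

Transfer time t = 7.34 hours = 26424 s, and t = π√(a_t³/μ).
So a_t = (μ t²/π²)^(1/3) = (1.267×10^8 × (26424)² / π²)^(1/3) = 2.0773×10^5 km.
Since a_t = (r₁ + r₂)/2, r₂ = 2a_t − r₁ = 2×2.0773×10^5 − 75400 = 3.4006×10^5 km.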